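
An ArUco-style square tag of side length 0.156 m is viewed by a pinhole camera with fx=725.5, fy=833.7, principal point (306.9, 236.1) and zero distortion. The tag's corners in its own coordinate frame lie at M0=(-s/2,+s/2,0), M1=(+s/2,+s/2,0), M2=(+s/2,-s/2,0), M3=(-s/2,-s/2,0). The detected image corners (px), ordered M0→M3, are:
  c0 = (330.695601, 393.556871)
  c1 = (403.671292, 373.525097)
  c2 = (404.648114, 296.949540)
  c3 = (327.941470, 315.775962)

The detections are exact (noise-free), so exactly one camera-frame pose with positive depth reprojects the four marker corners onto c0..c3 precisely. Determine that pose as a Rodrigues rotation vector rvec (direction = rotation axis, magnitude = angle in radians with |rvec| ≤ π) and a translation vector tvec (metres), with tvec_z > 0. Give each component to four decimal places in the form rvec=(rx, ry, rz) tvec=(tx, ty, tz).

Intrinsics K: fx=725.5, fy=833.7, cx=306.9, cy=236.1
Marker side s = 0.156 m; corners in marker frame (Z=0):
  M0 = (-0.0780, +0.0780, 0)
  M1 = (+0.0780, +0.0780, 0)
  M2 = (+0.0780, -0.0780, 0)
  M3 = (-0.0780, -0.0780, 0)
Detected image corners:
  c0 = (330.695601, 393.556871) px
  c1 = (403.671292, 373.525097) px
  c2 = (404.648114, 296.949540) px
  c3 = (327.941470, 315.775962) px
Planar DLT: solve 8×8 A·h = b for H (H[2,2]=1):
  H  [+545.47658 +121.94041 +367.27557]
  H  [-62.54179 +604.17404 +345.77089]
  H  [+0.18002 +0.31742 +1.00000]
B = K⁻¹H; ‖b₁‖=0.710540, ‖b₂‖=0.710540; λ = 2/(‖b₁‖+‖b₂‖) = 1.407379, sign → tz>0 ⇒ λ=+1.407379
r₁ = λ·B[:,0] = (+0.95098,-0.17733,+0.25336); r₂ = λ·B[:,1] = (+0.04757,+0.89340,+0.44674)
r₃ = r₁×r₂ = (-0.30557,-0.41278,+0.85804); SVD([r₁ r₂ r₃]) → R = UVᵀ:
  R  [+0.95098 +0.04757 -0.30557]
  R  [-0.17733 +0.89340 -0.41278]
  R  [+0.25336 +0.44674 +0.85804]
t = (+0.11712, +0.18514, +1.40738) m
tr R = 2.702422; θ = arccos((tr R − 1)/2) = 0.552508 rad = 31.656°
axis k = ((R−Rᵀ)₃₂, (R−Rᵀ)₁₃, (R−Rᵀ)₂₁) / (2 sinθ) = (+0.818865, -0.532495, -0.214262)
rvec = θ·k = (+0.452430, -0.294208, -0.118382)

rvec=(0.4524, -0.2942, -0.1184) tvec=(0.1171, 0.1851, 1.4074)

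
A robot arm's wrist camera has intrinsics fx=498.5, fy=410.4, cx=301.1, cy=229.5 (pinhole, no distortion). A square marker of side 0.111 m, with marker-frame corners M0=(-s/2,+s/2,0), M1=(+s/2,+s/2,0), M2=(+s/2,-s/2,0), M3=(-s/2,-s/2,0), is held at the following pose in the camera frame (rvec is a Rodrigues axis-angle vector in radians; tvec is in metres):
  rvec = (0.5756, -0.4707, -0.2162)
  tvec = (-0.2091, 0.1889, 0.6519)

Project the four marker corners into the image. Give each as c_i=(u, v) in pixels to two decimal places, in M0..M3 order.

Intrinsics K: fx=498.5, fy=410.4, cx=301.1, cy=229.5
Marker side s = 0.111 m; corners in marker frame (Z=0):
  M0 = (-0.0555, +0.0555, 0)
  M1 = (+0.0555, +0.0555, 0)
  M2 = (+0.0555, -0.0555, 0)
  M3 = (-0.0555, -0.0555, 0)
rvec = (0.5756, -0.4707, -0.2162), |rvec| = θ = 0.77435 rad = 44.367°
Rodrigues: sinθ=0.69925, 1−cosθ=0.28512; R = I + sinθ·[k]× + (1−cosθ)·[k]×²:
    [+0.87242 +0.06640 -0.48423]
    [-0.32406 +0.82023 -0.47139]
    [+0.36588 +0.56817 +0.73710]
t = (-0.2091, 0.1889, 0.6519) m
M0: Pc = R·M0+t = (-0.25383, +0.25241, +0.66313); u = 498.5·(-0.25383)/0.66313 + 301.1 = 110.2825, v = 410.4·(+0.25241)/0.66313 + 229.5 = 385.7119
M1: Pc = R·M1+t = (-0.15700, +0.21644, +0.70374); u = 498.5·(-0.15700)/0.70374 + 301.1 = 189.8909, v = 410.4·(+0.21644)/0.70374 + 229.5 = 355.7197
M2: Pc = R·M2+t = (-0.16437, +0.12539, +0.64067); u = 498.5·(-0.16437)/0.64067 + 301.1 = 173.2088, v = 410.4·(+0.12539)/0.64067 + 229.5 = 309.8230
M3: Pc = R·M3+t = (-0.26120, +0.16136, +0.60006); u = 498.5·(-0.26120)/0.60006 + 301.1 = 84.1045, v = 410.4·(+0.16136)/0.60006 + 229.5 = 339.8610

c0=(110.28, 385.71) c1=(189.89, 355.72) c2=(173.21, 309.82) c3=(84.10, 339.86)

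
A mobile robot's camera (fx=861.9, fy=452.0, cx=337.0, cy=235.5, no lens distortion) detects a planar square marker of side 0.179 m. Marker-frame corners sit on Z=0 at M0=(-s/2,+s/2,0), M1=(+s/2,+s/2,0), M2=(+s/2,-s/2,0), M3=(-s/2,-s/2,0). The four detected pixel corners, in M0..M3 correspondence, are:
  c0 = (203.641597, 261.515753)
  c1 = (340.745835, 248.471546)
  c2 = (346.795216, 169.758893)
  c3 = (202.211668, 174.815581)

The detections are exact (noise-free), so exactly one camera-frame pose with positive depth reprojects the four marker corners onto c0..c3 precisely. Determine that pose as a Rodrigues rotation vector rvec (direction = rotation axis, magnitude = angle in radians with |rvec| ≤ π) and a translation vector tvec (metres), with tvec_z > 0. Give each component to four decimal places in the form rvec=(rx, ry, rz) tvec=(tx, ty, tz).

rvec=(0.2978, -0.5960, -0.0524) tvec=(-0.0663, -0.0441, 0.9513)

Intrinsics K: fx=861.9, fy=452.0, cx=337.0, cy=235.5
Marker side s = 0.179 m; corners in marker frame (Z=0):
  M0 = (-0.0895, +0.0895, 0)
  M1 = (+0.0895, +0.0895, 0)
  M2 = (+0.0895, -0.0895, 0)
  M3 = (-0.0895, -0.0895, 0)
Detected image corners:
  c0 = (203.641597, 261.515753) px
  c1 = (340.745835, 248.471546) px
  c2 = (346.795216, 169.758893) px
  c3 = (202.211668, 174.815581) px
Planar DLT: solve 8×8 A·h = b for H (H[2,2]=1):
  H  [+942.90132 +69.68748 +276.92860]
  H  [+71.24948 +526.29060 +214.54114]
  H  [+0.57303 +0.30607 +1.00000]
B = K⁻¹H; ‖b₁‖=1.051188, ‖b₂‖=1.051188; λ = 2/(‖b₁‖+‖b₂‖) = 0.951305, sign → tz>0 ⇒ λ=+0.951305
r₁ = λ·B[:,0] = (+0.82757,-0.13406,+0.54512); r₂ = λ·B[:,1] = (-0.03693,+0.95596,+0.29116)
r₃ = r₁×r₂ = (-0.56015,-0.26109,+0.78617); SVD([r₁ r₂ r₃]) → R = UVᵀ:
  R  [+0.82757 -0.03693 -0.56015]
  R  [-0.13406 +0.95596 -0.26109]
  R  [+0.54512 +0.29116 +0.78617]
t = (-0.06630, -0.04411, +0.95130) m
tr R = 2.569699; θ = arccos((tr R − 1)/2) = 0.668343 rad = 38.293°
axis k = ((R−Rᵀ)₃₂, (R−Rᵀ)₁₃, (R−Rᵀ)₂₁) / (2 sinθ) = (+0.445585, -0.891802, -0.078376)
rvec = θ·k = (+0.297804, -0.596030, -0.052382)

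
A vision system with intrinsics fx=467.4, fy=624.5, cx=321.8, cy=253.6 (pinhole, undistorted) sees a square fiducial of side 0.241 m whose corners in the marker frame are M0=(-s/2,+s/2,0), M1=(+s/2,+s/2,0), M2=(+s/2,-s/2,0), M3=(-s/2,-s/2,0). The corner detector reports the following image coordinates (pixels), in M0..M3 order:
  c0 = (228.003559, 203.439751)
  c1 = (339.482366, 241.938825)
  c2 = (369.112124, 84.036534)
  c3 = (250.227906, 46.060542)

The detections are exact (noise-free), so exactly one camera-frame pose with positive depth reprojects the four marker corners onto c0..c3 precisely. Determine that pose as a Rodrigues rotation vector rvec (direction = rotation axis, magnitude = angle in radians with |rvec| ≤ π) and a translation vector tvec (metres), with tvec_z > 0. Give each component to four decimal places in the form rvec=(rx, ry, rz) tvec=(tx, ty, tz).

Intrinsics K: fx=467.4, fy=624.5, cx=321.8, cy=253.6
Marker side s = 0.241 m; corners in marker frame (Z=0):
  M0 = (-0.1205, +0.1205, 0)
  M1 = (+0.1205, +0.1205, 0)
  M2 = (+0.1205, -0.1205, 0)
  M3 = (-0.1205, -0.1205, 0)
Detected image corners:
  c0 = (228.003559, 203.439751) px
  c1 = (339.482366, 241.938825) px
  c2 = (369.112124, 84.036534) px
  c3 = (250.227906, 46.060542) px
Planar DLT: solve 8×8 A·h = b for H (H[2,2]=1):
  H  [+455.38921 -33.25875 +295.79950]
  H  [+147.98862 +690.07236 +146.07219]
  H  [-0.07442 +0.25003 +1.00000]
B = K⁻¹H; ‖b₁‖=1.062382, ‖b₂‖=1.062382; λ = 2/(‖b₁‖+‖b₂‖) = 0.941281, sign → tz>0 ⇒ λ=+0.941281
r₁ = λ·B[:,0] = (+0.96532,+0.25150,-0.07005); r₂ = λ·B[:,1] = (-0.22901,+0.94455,+0.23535)
r₃ = r₁×r₂ = (+0.12535,-0.21114,+0.96938); SVD([r₁ r₂ r₃]) → R = UVᵀ:
  R  [+0.96532 -0.22901 +0.12535]
  R  [+0.25150 +0.94455 -0.21114]
  R  [-0.07005 +0.23535 +0.96938]
t = (-0.05236, -0.16207, +0.94128) m
tr R = 2.879249; θ = arccos((tr R − 1)/2) = 0.349265 rad = 20.011°
axis k = ((R−Rᵀ)₃₂, (R−Rᵀ)₁₃, (R−Rᵀ)₂₁) / (2 sinθ) = (+0.652364, +0.285494, +0.702078)
rvec = θ·k = (+0.227848, +0.099713, +0.245212)

rvec=(0.2278, 0.0997, 0.2452) tvec=(-0.0524, -0.1621, 0.9413)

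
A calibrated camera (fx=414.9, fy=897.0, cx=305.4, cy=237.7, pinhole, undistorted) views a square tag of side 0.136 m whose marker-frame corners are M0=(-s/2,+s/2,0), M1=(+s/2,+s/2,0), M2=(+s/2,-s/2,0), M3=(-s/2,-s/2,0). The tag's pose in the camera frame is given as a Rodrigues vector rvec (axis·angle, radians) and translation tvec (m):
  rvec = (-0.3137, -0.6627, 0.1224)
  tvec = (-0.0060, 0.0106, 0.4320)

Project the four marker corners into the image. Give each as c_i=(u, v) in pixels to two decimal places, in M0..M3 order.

c0=(238.05, 384.53) c1=(348.23, 415.70) c2=(345.80, 166.15) c3=(246.88, 90.37)

Intrinsics K: fx=414.9, fy=897.0, cx=305.4, cy=237.7
Marker side s = 0.136 m; corners in marker frame (Z=0):
  M0 = (-0.0680, +0.0680, 0)
  M1 = (+0.0680, +0.0680, 0)
  M2 = (+0.0680, -0.0680, 0)
  M3 = (-0.0680, -0.0680, 0)
rvec = (-0.3137, -0.6627, 0.1224), |rvec| = θ = 0.74334 rad = 42.590°
Rodrigues: sinθ=0.67675, 1−cosθ=0.26379; R = I + sinθ·[k]× + (1−cosθ)·[k]×²:
    [+0.78319 -0.01219 -0.62166]
    [+0.21068 +0.94587 +0.24687]
    [+0.58500 -0.32432 +0.74336]
t = (-0.0060, 0.0106, 0.4320) m
M0: Pc = R·M0+t = (-0.06009, +0.06059, +0.37017); u = 414.9·(-0.06009)/0.37017 + 305.4 = 238.0530, v = 897.0·(+0.06059)/0.37017 + 237.7 = 384.5307
M1: Pc = R·M1+t = (+0.04643, +0.08925, +0.44973); u = 414.9·(+0.04643)/0.44973 + 305.4 = 348.2326, v = 897.0·(+0.08925)/0.44973 + 237.7 = 415.7039
M2: Pc = R·M2+t = (+0.04809, -0.03939, +0.49383); u = 414.9·(+0.04809)/0.49383 + 305.4 = 345.7997, v = 897.0·(-0.03939)/0.49383 + 237.7 = 166.1470
M3: Pc = R·M3+t = (-0.05843, -0.06805, +0.41427); u = 414.9·(-0.05843)/0.41427 + 305.4 = 246.8837, v = 897.0·(-0.06805)/0.41427 + 237.7 = 90.3659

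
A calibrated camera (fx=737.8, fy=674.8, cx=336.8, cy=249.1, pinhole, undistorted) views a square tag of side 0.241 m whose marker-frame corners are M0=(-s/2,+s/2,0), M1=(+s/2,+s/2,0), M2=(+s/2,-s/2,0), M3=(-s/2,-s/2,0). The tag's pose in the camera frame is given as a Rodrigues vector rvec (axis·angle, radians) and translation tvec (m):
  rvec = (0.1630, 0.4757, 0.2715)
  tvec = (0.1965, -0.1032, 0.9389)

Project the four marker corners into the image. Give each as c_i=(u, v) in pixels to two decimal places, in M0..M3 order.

c0=(385.54, 233.11) c1=(557.31, 283.77) c2=(615.98, 106.23) c3=(428.61, 71.84)

Intrinsics K: fx=737.8, fy=674.8, cx=336.8, cy=249.1
Marker side s = 0.241 m; corners in marker frame (Z=0):
  M0 = (-0.1205, +0.1205, 0)
  M1 = (+0.1205, +0.1205, 0)
  M2 = (+0.1205, -0.1205, 0)
  M3 = (-0.1205, -0.1205, 0)
rvec = (0.1630, 0.4757, 0.2715), |rvec| = θ = 0.57146 rad = 32.743°
Rodrigues: sinθ=0.54086, 1−cosθ=0.15889; R = I + sinθ·[k]× + (1−cosθ)·[k]×²:
    [+0.85404 -0.21924 +0.47176]
    [+0.29469 +0.95121 -0.09143]
    [-0.42870 +0.21711 +0.87697]
t = (0.1965, -0.1032, 0.9389) m
M0: Pc = R·M0+t = (+0.06717, -0.02409, +1.01672); u = 737.8·(+0.06717)/1.01672 + 336.8 = 385.5435, v = 674.8·(-0.02409)/1.01672 + 249.1 = 233.1119
M1: Pc = R·M1+t = (+0.27299, +0.04693, +0.91340); u = 737.8·(+0.27299)/0.91340 + 336.8 = 557.3099, v = 674.8·(+0.04693)/0.91340 + 249.1 = 283.7712
M2: Pc = R·M2+t = (+0.32583, -0.18231, +0.86108); u = 737.8·(+0.32583)/0.86108 + 336.8 = 615.9806, v = 674.8·(-0.18231)/0.86108 + 249.1 = 106.2291
M3: Pc = R·M3+t = (+0.12001, -0.25333, +0.96440); u = 737.8·(+0.12001)/0.96440 + 336.8 = 428.6096, v = 674.8·(-0.25333)/0.96440 + 249.1 = 71.8414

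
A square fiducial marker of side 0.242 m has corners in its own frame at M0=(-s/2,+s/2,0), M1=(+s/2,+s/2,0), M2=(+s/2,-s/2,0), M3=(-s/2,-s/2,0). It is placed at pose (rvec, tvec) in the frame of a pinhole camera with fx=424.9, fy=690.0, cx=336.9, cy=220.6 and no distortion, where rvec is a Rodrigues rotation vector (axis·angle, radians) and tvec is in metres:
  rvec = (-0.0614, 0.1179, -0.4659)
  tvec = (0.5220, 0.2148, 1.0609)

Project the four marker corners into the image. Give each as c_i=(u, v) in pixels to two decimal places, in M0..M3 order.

c0=(524.24, 465.63) c1=(616.38, 398.72) c2=(567.76, 254.65) c3=(478.47, 323.48)

Intrinsics K: fx=424.9, fy=690.0, cx=336.9, cy=220.6
Marker side s = 0.242 m; corners in marker frame (Z=0):
  M0 = (-0.1210, +0.1210, 0)
  M1 = (+0.1210, +0.1210, 0)
  M2 = (+0.1210, -0.1210, 0)
  M3 = (-0.1210, -0.1210, 0)
rvec = (-0.0614, 0.1179, -0.4659), |rvec| = θ = 0.48449 rad = 27.759°
Rodrigues: sinθ=0.46576, 1−cosθ=0.11509; R = I + sinθ·[k]× + (1−cosθ)·[k]×²:
    [+0.88676 +0.44434 +0.12737]
    [-0.45143 +0.89173 +0.03209]
    [-0.09932 -0.08596 +0.99134]
t = (0.5220, 0.2148, 1.0609) m
M0: Pc = R·M0+t = (+0.46847, +0.37732, +1.06252); u = 424.9·(+0.46847)/1.06252 + 336.9 = 524.2397, v = 690.0·(+0.37732)/1.06252 + 220.6 = 465.6339
M1: Pc = R·M1+t = (+0.68306, +0.26808, +1.03848); u = 424.9·(+0.68306)/1.03848 + 336.9 = 616.3784, v = 690.0·(+0.26808)/1.03848 + 220.6 = 398.7176
M2: Pc = R·M2+t = (+0.57553, +0.05228, +1.05928); u = 424.9·(+0.57553)/1.05928 + 336.9 = 567.7580, v = 690.0·(+0.05228)/1.05928 + 220.6 = 254.6527
M3: Pc = R·M3+t = (+0.36094, +0.16152, +1.08332); u = 424.9·(+0.36094)/1.08332 + 336.9 = 478.4672, v = 690.0·(+0.16152)/1.08332 + 220.6 = 323.4803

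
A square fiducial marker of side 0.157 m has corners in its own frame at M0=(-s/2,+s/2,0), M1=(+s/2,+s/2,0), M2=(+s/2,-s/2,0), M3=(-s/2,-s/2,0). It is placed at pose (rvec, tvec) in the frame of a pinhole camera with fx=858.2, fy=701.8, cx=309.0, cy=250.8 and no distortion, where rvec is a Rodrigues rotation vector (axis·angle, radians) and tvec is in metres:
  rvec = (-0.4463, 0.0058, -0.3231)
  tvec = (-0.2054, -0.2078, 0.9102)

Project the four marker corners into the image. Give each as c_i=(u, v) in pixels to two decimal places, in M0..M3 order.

c0=(57.08, 156.84) c1=(204.98, 119.41) c2=(168.87, 29.69) c3=(31.09, 63.49)

Intrinsics K: fx=858.2, fy=701.8, cx=309.0, cy=250.8
Marker side s = 0.157 m; corners in marker frame (Z=0):
  M0 = (-0.0785, +0.0785, 0)
  M1 = (+0.0785, +0.0785, 0)
  M2 = (+0.0785, -0.0785, 0)
  M3 = (-0.0785, -0.0785, 0)
rvec = (-0.4463, 0.0058, -0.3231), |rvec| = θ = 0.55101 rad = 31.570°
Rodrigues: sinθ=0.52355, 1−cosθ=0.14800; R = I + sinθ·[k]× + (1−cosθ)·[k]×²:
    [+0.94909 +0.30574 +0.07580]
    [-0.30826 +0.85201 +0.42314]
    [+0.06478 -0.42497 +0.90289]
t = (-0.2054, -0.2078, 0.9102) m
M0: Pc = R·M0+t = (-0.25590, -0.11672, +0.87175); u = 858.2·(-0.25590)/0.87175 + 309.0 = 57.0752, v = 701.8·(-0.11672)/0.87175 + 250.8 = 156.8364
M1: Pc = R·M1+t = (-0.10690, -0.16512, +0.88193); u = 858.2·(-0.10690)/0.88193 + 309.0 = 204.9798, v = 701.8·(-0.16512)/0.88193 + 250.8 = 119.4080
M2: Pc = R·M2+t = (-0.15490, -0.29888, +0.94865); u = 858.2·(-0.15490)/0.94865 + 309.0 = 168.8718, v = 701.8·(-0.29888)/0.94865 + 250.8 = 29.6901
M3: Pc = R·M3+t = (-0.30390, -0.25048, +0.93847); u = 858.2·(-0.30390)/0.93847 + 309.0 = 31.0911, v = 701.8·(-0.25048)/0.93847 + 250.8 = 63.4852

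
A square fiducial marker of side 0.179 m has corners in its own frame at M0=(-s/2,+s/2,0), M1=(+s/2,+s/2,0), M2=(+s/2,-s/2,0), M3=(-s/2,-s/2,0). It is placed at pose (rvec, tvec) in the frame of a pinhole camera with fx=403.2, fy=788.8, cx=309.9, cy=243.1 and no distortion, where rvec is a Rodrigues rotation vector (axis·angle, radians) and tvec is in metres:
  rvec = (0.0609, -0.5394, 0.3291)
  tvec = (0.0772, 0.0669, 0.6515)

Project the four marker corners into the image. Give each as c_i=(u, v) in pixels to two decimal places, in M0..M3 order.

Intrinsics K: fx=403.2, fy=788.8, cx=309.9, cy=243.1
Marker side s = 0.179 m; corners in marker frame (Z=0):
  M0 = (-0.0895, +0.0895, 0)
  M1 = (+0.0895, +0.0895, 0)
  M2 = (+0.0895, -0.0895, 0)
  M3 = (-0.0895, -0.0895, 0)
rvec = (0.0609, -0.5394, 0.3291), |rvec| = θ = 0.63480 rad = 36.371°
Rodrigues: sinθ=0.59301, 1−cosθ=0.19481; R = I + sinθ·[k]× + (1−cosθ)·[k]×²:
    [+0.80698 -0.32332 -0.49421]
    [+0.29156 +0.94585 -0.14271]
    [+0.51359 -0.02893 +0.85755]
t = (0.0772, 0.0669, 0.6515) m
M0: Pc = R·M0+t = (-0.02396, +0.12546, +0.60295); u = 403.2·(-0.02396)/0.60295 + 309.9 = 293.8761, v = 788.8·(+0.12546)/0.60295 + 243.1 = 407.2310
M1: Pc = R·M1+t = (+0.12049, +0.17765, +0.69488); u = 403.2·(+0.12049)/0.69488 + 309.9 = 379.8128, v = 788.8·(+0.17765)/0.69488 + 243.1 = 444.7596
M2: Pc = R·M2+t = (+0.17836, +0.00834, +0.70005); u = 403.2·(+0.17836)/0.70005 + 309.9 = 412.6286, v = 788.8·(+0.00834)/0.70005 + 243.1 = 252.4984
M3: Pc = R·M3+t = (+0.03391, -0.04385, +0.60812); u = 403.2·(+0.03391)/0.60812 + 309.9 = 332.3844, v = 788.8·(-0.04385)/0.60812 + 243.1 = 186.2247

c0=(293.88, 407.23) c1=(379.81, 444.76) c2=(412.63, 252.50) c3=(332.38, 186.22)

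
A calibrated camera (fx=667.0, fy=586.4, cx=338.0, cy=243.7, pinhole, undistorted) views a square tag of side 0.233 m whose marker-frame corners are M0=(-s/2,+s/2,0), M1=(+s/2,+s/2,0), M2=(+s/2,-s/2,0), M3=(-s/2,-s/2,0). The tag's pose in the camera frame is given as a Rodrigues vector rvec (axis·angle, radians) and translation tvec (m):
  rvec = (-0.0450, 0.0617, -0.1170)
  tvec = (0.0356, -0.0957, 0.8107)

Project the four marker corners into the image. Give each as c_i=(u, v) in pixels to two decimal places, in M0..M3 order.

c0=(283.40, 267.99) c1=(475.47, 248.21) c2=(451.43, 80.68) c3=(262.40, 102.99)

Intrinsics K: fx=667.0, fy=586.4, cx=338.0, cy=243.7
Marker side s = 0.233 m; corners in marker frame (Z=0):
  M0 = (-0.1165, +0.1165, 0)
  M1 = (+0.1165, +0.1165, 0)
  M2 = (+0.1165, -0.1165, 0)
  M3 = (-0.1165, -0.1165, 0)
rvec = (-0.0450, 0.0617, -0.1170), |rvec| = θ = 0.13972 rad = 8.005°
Rodrigues: sinθ=0.13926, 1−cosθ=0.00974; R = I + sinθ·[k]× + (1−cosθ)·[k]×²:
    [+0.99127 +0.11523 +0.06413]
    [-0.11801 +0.99216 +0.04125]
    [-0.05887 -0.04846 +0.99709]
t = (0.0356, -0.0957, 0.8107) m
M0: Pc = R·M0+t = (-0.06646, +0.03363, +0.81191); u = 667.0·(-0.06646)/0.81191 + 338.0 = 283.4038, v = 586.4·(+0.03363)/0.81191 + 243.7 = 267.9918
M1: Pc = R·M1+t = (+0.16451, +0.00614, +0.79820); u = 667.0·(+0.16451)/0.79820 + 338.0 = 475.4679, v = 586.4·(+0.00614)/0.79820 + 243.7 = 248.2097
M2: Pc = R·M2+t = (+0.13766, -0.22503, +0.80949); u = 667.0·(+0.13766)/0.80949 + 338.0 = 451.4271, v = 586.4·(-0.22503)/0.80949 + 243.7 = 80.6833
M3: Pc = R·M3+t = (-0.09331, -0.19754, +0.82320); u = 667.0·(-0.09331)/0.82320 + 338.0 = 262.3979, v = 586.4·(-0.19754)/0.82320 + 243.7 = 102.9857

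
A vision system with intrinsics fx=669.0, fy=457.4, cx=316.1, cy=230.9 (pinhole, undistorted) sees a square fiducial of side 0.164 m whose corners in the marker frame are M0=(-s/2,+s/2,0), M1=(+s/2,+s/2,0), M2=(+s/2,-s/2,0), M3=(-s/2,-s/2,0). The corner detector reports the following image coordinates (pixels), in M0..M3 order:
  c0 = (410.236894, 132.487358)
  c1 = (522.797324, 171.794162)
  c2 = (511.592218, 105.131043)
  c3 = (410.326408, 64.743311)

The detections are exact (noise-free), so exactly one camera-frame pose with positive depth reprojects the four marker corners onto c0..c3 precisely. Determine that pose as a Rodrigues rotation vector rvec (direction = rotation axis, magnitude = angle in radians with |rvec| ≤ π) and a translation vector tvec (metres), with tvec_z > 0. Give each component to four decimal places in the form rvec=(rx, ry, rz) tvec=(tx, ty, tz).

rvec=(-0.5297, -0.4959, 0.2214) tvec=(0.1779, -0.1971, 0.7951)

Intrinsics K: fx=669.0, fy=457.4, cx=316.1, cy=230.9
Marker side s = 0.164 m; corners in marker frame (Z=0):
  M0 = (-0.0820, +0.0820, 0)
  M1 = (+0.0820, +0.0820, 0)
  M2 = (+0.0820, -0.0820, 0)
  M3 = (-0.0820, -0.0820, 0)
Detected image corners:
  c0 = (410.236894, 132.487358) px
  c1 = (522.797324, 171.794162) px
  c2 = (511.592218, 105.131043) px
  c3 = (410.326408, 64.743311) px
Planar DLT: solve 8×8 A·h = b for H (H[2,2]=1):
  H  [+879.70196 -275.37612 +465.75663]
  H  [+301.86319 +330.23346 +117.50230]
  H  [+0.49529 -0.66991 +1.00000]
B = K⁻¹H; ‖b₁‖=1.257680, ‖b₂‖=1.257680; λ = 2/(‖b₁‖+‖b₂‖) = 0.795115, sign → tz>0 ⇒ λ=+0.795115
r₁ = λ·B[:,0] = (+0.85946,+0.32594,+0.39381); r₂ = λ·B[:,1] = (-0.07561,+0.84295,-0.53266)
r₃ = r₁×r₂ = (-0.50558,+0.42802,+0.74913); SVD([r₁ r₂ r₃]) → R = UVᵀ:
  R  [+0.85946 -0.07561 -0.50558]
  R  [+0.32594 +0.84295 +0.42802]
  R  [+0.39381 -0.53266 +0.74913]
t = (+0.17787, -0.19712, +0.79511) m
tr R = 2.451535; θ = arccos((tr R − 1)/2) = 0.758647 rad = 43.467°
axis k = ((R−Rᵀ)₃₂, (R−Rᵀ)₁₃, (R−Rᵀ)₂₁) / (2 sinθ) = (-0.698229, -0.653682, +0.291849)
rvec = θ·k = (-0.529709, -0.495914, +0.221410)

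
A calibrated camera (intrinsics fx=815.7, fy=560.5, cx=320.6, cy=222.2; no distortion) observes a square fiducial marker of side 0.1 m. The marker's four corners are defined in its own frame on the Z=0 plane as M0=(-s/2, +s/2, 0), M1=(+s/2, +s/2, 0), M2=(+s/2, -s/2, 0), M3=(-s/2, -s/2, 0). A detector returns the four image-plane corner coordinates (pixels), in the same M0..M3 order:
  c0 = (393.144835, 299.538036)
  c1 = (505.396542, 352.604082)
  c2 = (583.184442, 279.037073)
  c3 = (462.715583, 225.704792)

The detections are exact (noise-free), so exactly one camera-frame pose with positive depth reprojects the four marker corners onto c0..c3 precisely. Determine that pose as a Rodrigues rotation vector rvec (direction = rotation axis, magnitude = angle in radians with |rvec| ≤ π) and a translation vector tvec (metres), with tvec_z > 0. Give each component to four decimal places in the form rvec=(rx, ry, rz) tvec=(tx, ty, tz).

rvec=(0.2430, 0.2798, 0.5529) tvec=(0.1203, 0.0722, 0.5996)

Intrinsics K: fx=815.7, fy=560.5, cx=320.6, cy=222.2
Marker side s = 0.1 m; corners in marker frame (Z=0):
  M0 = (-0.0500, +0.0500, 0)
  M1 = (+0.0500, +0.0500, 0)
  M2 = (+0.0500, -0.0500, 0)
  M3 = (-0.0500, -0.0500, 0)
Detected image corners:
  c0 = (393.144835, 299.538036) px
  c1 = (505.396542, 352.604082) px
  c2 = (583.184442, 279.037073) px
  c3 = (462.715583, 225.704792) px
Planar DLT: solve 8×8 A·h = b for H (H[2,2]=1):
  H  [+1004.56402 -492.89570 +484.24312]
  H  [+437.94659 +881.73729 +289.71060]
  H  [-0.32505 +0.50036 +1.00000]
B = K⁻¹H; ‖b₁‖=1.667879, ‖b₂‖=1.667879; λ = 2/(‖b₁‖+‖b₂‖) = 0.599564, sign → tz>0 ⇒ λ=+0.599564
r₁ = λ·B[:,0] = (+0.81498,+0.54573,-0.19489); r₂ = λ·B[:,1] = (-0.48020,+0.82426,+0.30000)
r₃ = r₁×r₂ = (+0.32436,-0.15091,+0.93382); SVD([r₁ r₂ r₃]) → R = UVᵀ:
  R  [+0.81498 -0.48020 +0.32436]
  R  [+0.54573 +0.82426 -0.15091]
  R  [-0.19489 +0.30000 +0.93382]
t = (+0.12028, +0.07222, +0.59956) m
tr R = 2.573064; θ = arccos((tr R − 1)/2) = 0.665623 rad = 38.137°
axis k = ((R−Rᵀ)₃₂, (R−Rᵀ)₁₃, (R−Rᵀ)₂₁) / (2 sinθ) = (+0.365075, +0.420409, +0.830648)
rvec = θ·k = (+0.243002, +0.279834, +0.552899)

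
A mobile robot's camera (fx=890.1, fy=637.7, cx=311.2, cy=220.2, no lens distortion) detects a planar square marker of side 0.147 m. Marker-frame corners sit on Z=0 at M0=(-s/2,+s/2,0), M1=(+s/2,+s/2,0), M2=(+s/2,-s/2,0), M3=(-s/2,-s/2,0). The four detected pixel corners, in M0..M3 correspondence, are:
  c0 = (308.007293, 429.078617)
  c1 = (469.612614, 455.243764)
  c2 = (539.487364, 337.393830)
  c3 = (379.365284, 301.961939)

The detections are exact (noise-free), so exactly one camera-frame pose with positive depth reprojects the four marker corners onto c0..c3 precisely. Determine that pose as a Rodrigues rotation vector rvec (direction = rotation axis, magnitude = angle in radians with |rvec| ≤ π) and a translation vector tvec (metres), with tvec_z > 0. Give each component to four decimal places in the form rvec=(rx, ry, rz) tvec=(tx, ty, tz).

Intrinsics K: fx=890.1, fy=637.7, cx=311.2, cy=220.2
Marker side s = 0.147 m; corners in marker frame (Z=0):
  M0 = (-0.0735, +0.0735, 0)
  M1 = (+0.0735, +0.0735, 0)
  M2 = (+0.0735, -0.0735, 0)
  M3 = (-0.0735, -0.0735, 0)
Detected image corners:
  c0 = (308.007293, 429.078617) px
  c1 = (469.612614, 455.243764) px
  c2 = (539.487364, 337.393830) px
  c3 = (379.365284, 301.961939) px
Planar DLT: solve 8×8 A·h = b for H (H[2,2]=1):
  H  [+1296.97319 -417.86757 +426.56082]
  H  [+391.14438 +888.10229 +382.12185]
  H  [+0.47772 +0.14698 +1.00000]
B = K⁻¹H; ‖b₁‖=1.446932, ‖b₂‖=1.446932; λ = 2/(‖b₁‖+‖b₂‖) = 0.691117, sign → tz>0 ⇒ λ=+0.691117
r₁ = λ·B[:,0] = (+0.89160,+0.30990,+0.33016); r₂ = λ·B[:,1] = (-0.35997,+0.92742,+0.10158)
r₃ = r₁×r₂ = (-0.27471,-0.20942,+0.93844); SVD([r₁ r₂ r₃]) → R = UVᵀ:
  R  [+0.89160 -0.35997 -0.27471]
  R  [+0.30990 +0.92742 -0.20942]
  R  [+0.33016 +0.10158 +0.93844]
t = (+0.08957, +0.17549, +0.69112) m
tr R = 2.757464; θ = arccos((tr R − 1)/2) = 0.497597 rad = 28.510°
axis k = ((R−Rᵀ)₃₂, (R−Rᵀ)₁₃, (R−Rᵀ)₂₁) / (2 sinθ) = (+0.325782, -0.633617, +0.701709)
rvec = θ·k = (+0.162108, -0.315286, +0.349168)

rvec=(0.1621, -0.3153, 0.3492) tvec=(0.0896, 0.1755, 0.6911)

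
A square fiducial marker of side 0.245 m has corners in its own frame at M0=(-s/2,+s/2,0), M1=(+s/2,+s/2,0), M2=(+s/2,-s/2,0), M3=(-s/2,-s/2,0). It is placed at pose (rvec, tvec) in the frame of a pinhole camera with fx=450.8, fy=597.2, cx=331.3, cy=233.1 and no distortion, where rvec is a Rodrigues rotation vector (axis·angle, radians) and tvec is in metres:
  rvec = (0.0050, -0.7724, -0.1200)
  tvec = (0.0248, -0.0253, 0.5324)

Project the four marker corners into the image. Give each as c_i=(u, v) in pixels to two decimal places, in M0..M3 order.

c0=(282.43, 377.86) c1=(421.50, 312.48) c2=(404.05, 76.47) c3=(254.50, 52.42)

Intrinsics K: fx=450.8, fy=597.2, cx=331.3, cy=233.1
Marker side s = 0.245 m; corners in marker frame (Z=0):
  M0 = (-0.1225, +0.1225, 0)
  M1 = (+0.1225, +0.1225, 0)
  M2 = (+0.1225, -0.1225, 0)
  M3 = (-0.1225, -0.1225, 0)
rvec = (0.0050, -0.7724, -0.1200), |rvec| = θ = 0.78168 rad = 44.787°
Rodrigues: sinθ=0.70447, 1−cosθ=0.29027; R = I + sinθ·[k]× + (1−cosθ)·[k]×²:
    [+0.70974 +0.10631 -0.69639]
    [-0.10998 +0.99315 +0.03953]
    [+0.69582 +0.04854 +0.71657]
t = (0.0248, -0.0253, 0.5324) m
M0: Pc = R·M0+t = (-0.04912, +0.10983, +0.45311); u = 450.8·(-0.04912)/0.45311 + 331.3 = 282.4301, v = 597.2·(+0.10983)/0.45311 + 233.1 = 377.8614
M1: Pc = R·M1+t = (+0.12477, +0.08289, +0.62358); u = 450.8·(+0.12477)/0.62358 + 331.3 = 421.4960, v = 597.2·(+0.08289)/0.62358 + 233.1 = 312.4807
M2: Pc = R·M2+t = (+0.09872, -0.16043, +0.61169); u = 450.8·(+0.09872)/0.61169 + 331.3 = 404.0538, v = 597.2·(-0.16043)/0.61169 + 233.1 = 76.4677
M3: Pc = R·M3+t = (-0.07517, -0.13349, +0.44122); u = 450.8·(-0.07517)/0.44122 + 331.3 = 254.5005, v = 597.2·(-0.13349)/0.44122 + 233.1 = 52.4199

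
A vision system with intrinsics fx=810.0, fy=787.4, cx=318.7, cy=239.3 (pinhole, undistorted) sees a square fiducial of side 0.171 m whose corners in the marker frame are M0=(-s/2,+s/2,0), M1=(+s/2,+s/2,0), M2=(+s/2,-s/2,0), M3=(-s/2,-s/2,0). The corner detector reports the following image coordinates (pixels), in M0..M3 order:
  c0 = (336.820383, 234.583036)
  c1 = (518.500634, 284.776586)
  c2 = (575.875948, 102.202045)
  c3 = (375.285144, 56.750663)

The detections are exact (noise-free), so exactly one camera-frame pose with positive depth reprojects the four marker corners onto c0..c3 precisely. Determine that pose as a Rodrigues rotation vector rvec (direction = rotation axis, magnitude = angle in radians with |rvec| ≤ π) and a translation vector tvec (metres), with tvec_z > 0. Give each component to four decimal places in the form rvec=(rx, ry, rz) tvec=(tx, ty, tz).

rvec=(0.3423, 0.2536, 0.2367) tvec=(0.1132, -0.0597, 0.7077)

Intrinsics K: fx=810.0, fy=787.4, cx=318.7, cy=239.3
Marker side s = 0.171 m; corners in marker frame (Z=0):
  M0 = (-0.0855, +0.0855, 0)
  M1 = (+0.0855, +0.0855, 0)
  M2 = (+0.0855, -0.0855, 0)
  M3 = (-0.0855, -0.0855, 0)
Detected image corners:
  c0 = (336.820383, 234.583036) px
  c1 = (518.500634, 284.776586) px
  c2 = (575.875948, 102.202045) px
  c3 = (375.285144, 56.750663) px
Planar DLT: solve 8×8 A·h = b for H (H[2,2]=1):
  H  [+985.17449 -50.20938 +448.22793]
  H  [+231.38148 +1139.33947 +172.88926]
  H  [-0.28826 +0.50631 +1.00000]
B = K⁻¹H; ‖b₁‖=1.413032, ‖b₂‖=1.413032; λ = 2/(‖b₁‖+‖b₂‖) = 0.707698, sign → tz>0 ⇒ λ=+0.707698
r₁ = λ·B[:,0] = (+0.94101,+0.26996,-0.20400); r₂ = λ·B[:,1] = (-0.18485,+0.91512,+0.35832)
r₃ = r₁×r₂ = (+0.28341,-0.29947,+0.91104); SVD([r₁ r₂ r₃]) → R = UVᵀ:
  R  [+0.94101 -0.18485 +0.28341]
  R  [+0.26996 +0.91512 -0.29947]
  R  [-0.20400 +0.35832 +0.91104]
t = (+0.11317, -0.05969, +0.70770) m
tr R = 2.767169; θ = arccos((tr R − 1)/2) = 0.487333 rad = 27.922°
axis k = ((R−Rᵀ)₃₂, (R−Rᵀ)₁₃, (R−Rᵀ)₂₁) / (2 sinθ) = (+0.702360, +0.520441, +0.485626)
rvec = θ·k = (+0.342283, +0.253628, +0.236662)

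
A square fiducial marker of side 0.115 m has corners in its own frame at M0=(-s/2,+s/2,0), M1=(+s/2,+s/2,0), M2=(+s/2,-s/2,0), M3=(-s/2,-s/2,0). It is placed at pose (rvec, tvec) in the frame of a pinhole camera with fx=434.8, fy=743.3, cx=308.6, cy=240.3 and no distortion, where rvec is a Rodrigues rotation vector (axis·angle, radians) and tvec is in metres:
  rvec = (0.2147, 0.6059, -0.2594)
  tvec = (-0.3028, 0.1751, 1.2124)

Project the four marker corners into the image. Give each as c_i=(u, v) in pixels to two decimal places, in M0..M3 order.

c0=(193.76, 382.44) c1=(220.61, 377.77) c2=(206.69, 310.45) c3=(180.29, 318.82)

Intrinsics K: fx=434.8, fy=743.3, cx=308.6, cy=240.3
Marker side s = 0.115 m; corners in marker frame (Z=0):
  M0 = (-0.0575, +0.0575, 0)
  M1 = (+0.0575, +0.0575, 0)
  M2 = (+0.0575, -0.0575, 0)
  M3 = (-0.0575, -0.0575, 0)
rvec = (0.2147, 0.6059, -0.2594), |rvec| = θ = 0.69318 rad = 39.716°
Rodrigues: sinθ=0.63899, 1−cosθ=0.23078; R = I + sinθ·[k]× + (1−cosθ)·[k]×²:
    [+0.79136 +0.30160 +0.53178]
    [-0.17664 +0.94554 -0.27340]
    [-0.58528 +0.12243 +0.80154]
t = (-0.3028, 0.1751, 1.2124) m
M0: Pc = R·M0+t = (-0.33096, +0.23963, +1.25309); u = 434.8·(-0.33096)/1.25309 + 308.6 = 193.7627, v = 743.3·(+0.23963)/1.25309 + 240.3 = 382.4391
M1: Pc = R·M1+t = (-0.23995, +0.21931, +1.18579); u = 434.8·(-0.23995)/1.18579 + 308.6 = 220.6141, v = 743.3·(+0.21931)/1.18579 + 240.3 = 377.7738
M2: Pc = R·M2+t = (-0.27464, +0.11057, +1.17171); u = 434.8·(-0.27464)/1.17171 + 308.6 = 206.6863, v = 743.3·(+0.11057)/1.17171 + 240.3 = 310.4456
M3: Pc = R·M3+t = (-0.36565, +0.13089, +1.23901); u = 434.8·(-0.36565)/1.23901 + 308.6 = 180.2863, v = 743.3·(+0.13089)/1.23901 + 240.3 = 318.8214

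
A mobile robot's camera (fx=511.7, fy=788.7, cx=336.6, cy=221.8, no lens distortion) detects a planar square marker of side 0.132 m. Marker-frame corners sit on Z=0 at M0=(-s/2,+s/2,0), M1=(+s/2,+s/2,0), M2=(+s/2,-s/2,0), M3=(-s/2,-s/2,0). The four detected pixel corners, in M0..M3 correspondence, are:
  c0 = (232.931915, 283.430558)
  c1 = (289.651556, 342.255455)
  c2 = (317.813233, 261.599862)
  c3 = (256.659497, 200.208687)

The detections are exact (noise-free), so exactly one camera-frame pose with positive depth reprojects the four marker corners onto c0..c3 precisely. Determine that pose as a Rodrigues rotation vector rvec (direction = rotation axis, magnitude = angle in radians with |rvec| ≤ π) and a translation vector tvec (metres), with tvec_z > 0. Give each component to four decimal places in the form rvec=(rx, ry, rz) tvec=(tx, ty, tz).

rvec=(0.4535, 0.2657, 0.5237) tvec=(-0.1159, 0.0610, 0.9406)

Intrinsics K: fx=511.7, fy=788.7, cx=336.6, cy=221.8
Marker side s = 0.132 m; corners in marker frame (Z=0):
  M0 = (-0.0660, +0.0660, 0)
  M1 = (+0.0660, +0.0660, 0)
  M2 = (+0.0660, -0.0660, 0)
  M3 = (-0.0660, -0.0660, 0)
Detected image corners:
  c0 = (232.931915, 283.430558) px
  c1 = (289.651556, 342.255455) px
  c2 = (317.813233, 261.599862) px
  c3 = (256.659497, 200.208687) px
Planar DLT: solve 8×8 A·h = b for H (H[2,2]=1):
  H  [+408.43405 -56.58275 +273.56172]
  H  [+417.87270 +759.43301 +272.98094]
  H  [-0.13670 +0.50979 +1.00000]
B = K⁻¹H; ‖b₁‖=1.063181, ‖b₂‖=1.063181; λ = 2/(‖b₁‖+‖b₂‖) = 0.940574, sign → tz>0 ⇒ λ=+0.940574
r₁ = λ·B[:,0] = (+0.83533,+0.53450,-0.12857); r₂ = λ·B[:,1] = (-0.41942,+0.77083,+0.47949)
r₃ = r₁×r₂ = (+0.35539,-0.34661,+0.86808); SVD([r₁ r₂ r₃]) → R = UVᵀ:
  R  [+0.83533 -0.41942 +0.35539]
  R  [+0.53450 +0.77083 -0.34661]
  R  [-0.12857 +0.47949 +0.86808]
t = (-0.11587, +0.06104, +0.94057) m
tr R = 2.474238; θ = arccos((tr R − 1)/2) = 0.741999 rad = 42.513°
axis k = ((R−Rᵀ)₃₂, (R−Rᵀ)₁₃, (R−Rᵀ)₂₁) / (2 sinθ) = (+0.611235, +0.358090, +0.705807)
rvec = θ·k = (+0.453536, +0.265702, +0.523708)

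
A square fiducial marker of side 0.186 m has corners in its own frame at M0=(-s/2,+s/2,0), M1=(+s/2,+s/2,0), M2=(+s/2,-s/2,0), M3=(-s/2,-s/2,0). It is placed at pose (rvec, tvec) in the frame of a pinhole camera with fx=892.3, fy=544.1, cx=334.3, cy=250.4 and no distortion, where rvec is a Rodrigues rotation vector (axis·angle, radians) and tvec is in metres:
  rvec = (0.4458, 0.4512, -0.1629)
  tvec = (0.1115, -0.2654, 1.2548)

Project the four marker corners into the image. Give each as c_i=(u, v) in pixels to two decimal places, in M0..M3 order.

Intrinsics K: fx=892.3, fy=544.1, cx=334.3, cy=250.4
Marker side s = 0.186 m; corners in marker frame (Z=0):
  M0 = (-0.0930, +0.0930, 0)
  M1 = (+0.0930, +0.0930, 0)
  M2 = (+0.0930, -0.0930, 0)
  M3 = (-0.0930, -0.0930, 0)
rvec = (0.4458, 0.4512, -0.1629), |rvec| = θ = 0.65487 rad = 37.521°
Rodrigues: sinθ=0.60906, 1−cosθ=0.20687; R = I + sinθ·[k]× + (1−cosθ)·[k]×²:
    [+0.88899 +0.24853 +0.38460]
    [-0.05447 +0.89133 -0.45007]
    [-0.45467 +0.37916 +0.80593]
t = (0.1115, -0.2654, 1.2548) m
M0: Pc = R·M0+t = (+0.05194, -0.17744, +1.33235); u = 892.3·(+0.05194)/1.33235 + 334.3 = 369.0833, v = 544.1·(-0.17744)/1.33235 + 250.4 = 177.9375
M1: Pc = R·M1+t = (+0.21729, -0.18757, +1.24778); u = 892.3·(+0.21729)/1.24778 + 334.3 = 489.6866, v = 544.1·(-0.18757)/1.24778 + 250.4 = 168.6081
M2: Pc = R·M2+t = (+0.17106, -0.35336, +1.17725); u = 892.3·(+0.17106)/1.17725 + 334.3 = 463.9572, v = 544.1·(-0.35336)/1.17725 + 250.4 = 87.0851
M3: Pc = R·M3+t = (+0.00571, -0.34323, +1.26182); u = 892.3·(+0.00571)/1.26182 + 334.3 = 338.3378, v = 544.1·(-0.34323)/1.26182 + 250.4 = 102.3996

c0=(369.08, 177.94) c1=(489.69, 168.61) c2=(463.96, 87.09) c3=(338.34, 102.40)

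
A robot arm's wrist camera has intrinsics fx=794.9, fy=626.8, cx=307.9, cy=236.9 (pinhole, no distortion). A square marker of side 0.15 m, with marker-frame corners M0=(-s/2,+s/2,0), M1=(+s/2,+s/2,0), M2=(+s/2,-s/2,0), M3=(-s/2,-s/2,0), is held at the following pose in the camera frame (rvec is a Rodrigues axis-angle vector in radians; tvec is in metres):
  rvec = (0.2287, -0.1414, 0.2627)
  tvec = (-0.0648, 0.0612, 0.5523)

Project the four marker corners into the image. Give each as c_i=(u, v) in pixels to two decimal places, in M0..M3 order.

c0=(83.16, 365.24) c1=(289.35, 398.66) c2=(347.45, 246.87) c3=(131.95, 204.21)

Intrinsics K: fx=794.9, fy=626.8, cx=307.9, cy=236.9
Marker side s = 0.15 m; corners in marker frame (Z=0):
  M0 = (-0.0750, +0.0750, 0)
  M1 = (+0.0750, +0.0750, 0)
  M2 = (+0.0750, -0.0750, 0)
  M3 = (-0.0750, -0.0750, 0)
rvec = (0.2287, -0.1414, 0.2627), |rvec| = θ = 0.37591 rad = 21.538°
Rodrigues: sinθ=0.36712, 1−cosθ=0.06983; R = I + sinθ·[k]× + (1−cosθ)·[k]×²:
    [+0.95602 -0.27254 -0.10841]
    [+0.24058 +0.94005 -0.24171]
    [+0.16778 +0.20500 +0.96427]
t = (-0.0648, 0.0612, 0.5523) m
M0: Pc = R·M0+t = (-0.15694, +0.11366, +0.55509); u = 794.9·(-0.15694)/0.55509 + 307.9 = 83.1569, v = 626.8·(+0.11366)/0.55509 + 236.9 = 365.2439
M1: Pc = R·M1+t = (-0.01354, +0.14975, +0.58026); u = 794.9·(-0.01354)/0.58026 + 307.9 = 289.3531, v = 626.8·(+0.14975)/0.58026 + 236.9 = 398.6583
M2: Pc = R·M2+t = (+0.02734, +0.00874, +0.54951); u = 794.9·(+0.02734)/0.54951 + 307.9 = 347.4514, v = 626.8·(+0.00874)/0.54951 + 236.9 = 246.8685
M3: Pc = R·M3+t = (-0.11606, -0.02735, +0.52434); u = 794.9·(-0.11606)/0.52434 + 307.9 = 131.9517, v = 626.8·(-0.02735)/0.52434 + 236.9 = 204.2090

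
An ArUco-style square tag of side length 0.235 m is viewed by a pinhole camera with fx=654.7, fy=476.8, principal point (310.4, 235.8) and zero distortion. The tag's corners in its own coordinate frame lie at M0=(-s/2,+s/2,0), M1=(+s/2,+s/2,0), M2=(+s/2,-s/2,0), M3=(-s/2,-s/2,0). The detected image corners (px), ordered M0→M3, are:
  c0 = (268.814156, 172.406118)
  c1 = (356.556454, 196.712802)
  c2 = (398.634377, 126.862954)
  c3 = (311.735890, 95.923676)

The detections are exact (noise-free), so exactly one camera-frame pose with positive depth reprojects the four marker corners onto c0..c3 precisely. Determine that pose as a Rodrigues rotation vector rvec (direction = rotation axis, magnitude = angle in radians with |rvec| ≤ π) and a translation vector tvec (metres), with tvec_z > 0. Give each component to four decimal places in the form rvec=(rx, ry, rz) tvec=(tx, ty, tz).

Intrinsics K: fx=654.7, fy=476.8, cx=310.4, cy=235.8
Marker side s = 0.235 m; corners in marker frame (Z=0):
  M0 = (-0.1175, +0.1175, 0)
  M1 = (+0.1175, +0.1175, 0)
  M2 = (+0.1175, -0.1175, 0)
  M3 = (-0.1175, -0.1175, 0)
Detected image corners:
  c0 = (268.814156, 172.406118) px
  c1 = (356.556454, 196.712802) px
  c2 = (398.634377, 126.862954) px
  c3 = (311.735890, 95.923676) px
Planar DLT: solve 8×8 A·h = b for H (H[2,2]=1):
  H  [+484.80130 -139.41525 +335.36496]
  H  [+167.50099 +329.11261 +149.05895]
  H  [+0.33899 +0.12387 +1.00000]
B = K⁻¹H; ‖b₁‖=0.696264, ‖b₂‖=0.696264; λ = 2/(‖b₁‖+‖b₂‖) = 1.436237, sign → tz>0 ⇒ λ=+1.436237
r₁ = λ·B[:,0] = (+0.83270,+0.26378,+0.48686); r₂ = λ·B[:,1] = (-0.39019,+0.90339,+0.17790)
r₃ = r₁×r₂ = (-0.39290,-0.33811,+0.85517); SVD([r₁ r₂ r₃]) → R = UVᵀ:
  R  [+0.83270 -0.39019 -0.39290]
  R  [+0.26378 +0.90339 -0.33811]
  R  [+0.48686 +0.17790 +0.85517]
t = (+0.05477, -0.26129, +1.43624) m
tr R = 2.591254; θ = arccos((tr R − 1)/2) = 0.650755 rad = 37.285°
axis k = ((R−Rᵀ)₃₂, (R−Rᵀ)₁₃, (R−Rᵀ)₂₁) / (2 sinθ) = (+0.425899, -0.726131, +0.539763)
rvec = θ·k = (+0.277156, -0.472533, +0.351253)

rvec=(0.2772, -0.4725, 0.3513) tvec=(0.0548, -0.2613, 1.4362)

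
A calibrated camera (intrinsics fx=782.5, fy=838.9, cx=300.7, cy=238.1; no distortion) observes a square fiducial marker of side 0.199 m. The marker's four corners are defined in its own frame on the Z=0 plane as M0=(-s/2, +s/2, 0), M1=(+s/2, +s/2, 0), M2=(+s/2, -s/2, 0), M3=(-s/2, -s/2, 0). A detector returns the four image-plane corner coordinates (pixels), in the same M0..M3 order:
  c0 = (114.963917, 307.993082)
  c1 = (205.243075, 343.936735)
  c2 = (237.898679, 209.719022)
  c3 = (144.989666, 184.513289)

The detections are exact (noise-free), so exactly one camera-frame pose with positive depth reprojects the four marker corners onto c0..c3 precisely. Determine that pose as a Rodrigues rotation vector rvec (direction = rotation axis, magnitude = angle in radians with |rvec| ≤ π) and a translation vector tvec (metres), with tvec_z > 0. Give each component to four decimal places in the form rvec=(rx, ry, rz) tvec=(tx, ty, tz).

rvec=(-0.0696, 0.5512, 0.2490) tvec=(-0.2036, 0.0341, 1.2558)

Intrinsics K: fx=782.5, fy=838.9, cx=300.7, cy=238.1
Marker side s = 0.199 m; corners in marker frame (Z=0):
  M0 = (-0.0995, +0.0995, 0)
  M1 = (+0.0995, +0.0995, 0)
  M2 = (+0.0995, -0.0995, 0)
  M3 = (-0.0995, -0.0995, 0)
Detected image corners:
  c0 = (114.963917, 307.993082) px
  c1 = (205.243075, 343.936735) px
  c2 = (237.898679, 209.719022) px
  c3 = (144.989666, 184.513289) px
Planar DLT: solve 8×8 A·h = b for H (H[2,2]=1):
  H  [+386.62235 -157.05477 +173.86312]
  H  [+44.05925 +646.59532 +260.90905]
  H  [-0.41900 +0.00091 +1.00000]
B = K⁻¹H; ‖b₁‖=0.796308, ‖b₂‖=0.796308; λ = 2/(‖b₁‖+‖b₂‖) = 1.255796, sign → tz>0 ⇒ λ=+1.255796
r₁ = λ·B[:,0] = (+0.82267,+0.21530,-0.52618); r₂ = λ·B[:,1] = (-0.25249,+0.96760,+0.00115)
r₃ = r₁×r₂ = (+0.50937,+0.13191,+0.85038); SVD([r₁ r₂ r₃]) → R = UVᵀ:
  R  [+0.82267 -0.25249 +0.50937]
  R  [+0.21530 +0.96760 +0.13191]
  R  [-0.52618 +0.00115 +0.85038]
t = (-0.20355, +0.03414, +1.25580) m
tr R = 2.640645; θ = arccos((tr R − 1)/2) = 0.608822 rad = 34.883°
axis k = ((R−Rᵀ)₃₂, (R−Rᵀ)₁₃, (R−Rᵀ)₂₁) / (2 sinθ) = (-0.114323, +0.905356, +0.408975)
rvec = θ·k = (-0.069602, +0.551201, +0.248993)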